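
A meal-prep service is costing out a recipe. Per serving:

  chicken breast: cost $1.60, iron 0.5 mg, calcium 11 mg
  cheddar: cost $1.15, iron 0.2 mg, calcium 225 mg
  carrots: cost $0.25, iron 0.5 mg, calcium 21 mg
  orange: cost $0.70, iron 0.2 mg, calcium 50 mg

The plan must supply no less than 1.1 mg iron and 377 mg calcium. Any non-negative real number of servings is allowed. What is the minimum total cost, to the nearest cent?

The cheapest plan sits at a corner of the feasible region — with two constraints it uses at most two foods.
chicken breast only: max(1.1/0.5, 377/11) = 34.27 servings → $54.84.
cheddar only: max(1.1/0.2, 377/225) = 5.5 servings → $6.33.
carrots only: max(1.1/0.5, 377/21) = 17.95 servings → $4.49.
orange only: max(1.1/0.2, 377/50) = 7.54 servings → $5.28.
chicken breast + cheddar with both tight: 1.56 servings and 1.599 servings → $4.34.
chicken breast + carrots: intersection lies outside the first quadrant.
chicken breast + orange: intersection lies outside the first quadrant.
cheddar + carrots with both tight: 1.527 servings and 1.589 servings → $2.15.
cheddar + orange with both tight: 0.5829 servings and 4.917 servings → $4.11.
carrots + orange: intersection lies outside the first quadrant.
The minimum over all feasible corners is $2.15.

$2.15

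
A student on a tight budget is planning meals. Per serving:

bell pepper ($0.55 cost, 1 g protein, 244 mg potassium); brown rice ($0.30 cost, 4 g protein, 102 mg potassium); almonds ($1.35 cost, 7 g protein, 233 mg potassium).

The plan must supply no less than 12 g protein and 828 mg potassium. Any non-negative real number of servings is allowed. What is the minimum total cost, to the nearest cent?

$2.03

A basic optimal solution has at most two foods positive. Try each food alone and each pair with both targets met exactly.
bell pepper only: max(12/1, 828/244) = 12 servings → $6.60.
brown rice only: max(12/4, 828/102) = 8.118 servings → $2.44.
almonds only: max(12/7, 828/233) = 3.554 servings → $4.80.
bell pepper + brown rice with both tight: 2.389 servings and 2.403 servings → $2.03.
bell pepper + almonds with both tight: 2.034 servings and 1.424 servings → $3.04.
brown rice + almonds: intersection lies outside the first quadrant.
The minimum over all feasible corners is $2.03.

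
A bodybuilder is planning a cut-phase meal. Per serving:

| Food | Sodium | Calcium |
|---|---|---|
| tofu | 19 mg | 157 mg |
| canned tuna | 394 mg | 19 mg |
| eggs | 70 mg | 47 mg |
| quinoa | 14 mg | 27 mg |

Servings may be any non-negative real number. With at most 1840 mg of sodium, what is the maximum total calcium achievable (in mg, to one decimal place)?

15204.2 mg

Calcium per mg sodium: tofu 8.263, quinoa 1.929, eggs 0.6714, canned tuna 0.04822.
With no serving limits, spend the whole sodium allowance on tofu: 1840 mg / 19 mg × 157 mg = 15204.2 mg.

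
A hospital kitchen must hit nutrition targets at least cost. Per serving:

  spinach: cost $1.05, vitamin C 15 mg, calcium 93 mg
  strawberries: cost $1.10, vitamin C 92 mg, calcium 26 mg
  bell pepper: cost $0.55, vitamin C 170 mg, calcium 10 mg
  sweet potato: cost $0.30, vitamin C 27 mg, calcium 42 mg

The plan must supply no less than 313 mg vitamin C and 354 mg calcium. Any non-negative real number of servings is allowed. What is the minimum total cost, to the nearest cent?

$2.78

Check every corner: each single food scaled to meet both minima, and each pair solved so both constraints bind.
spinach only: max(313/15, 354/93) = 20.87 servings → $21.91.
strawberries only: max(313/92, 354/26) = 13.62 servings → $14.98.
bell pepper only: max(313/170, 354/10) = 35.4 servings → $19.47.
sweet potato only: max(313/27, 354/42) = 11.59 servings → $3.48.
spinach + strawberries with both tight: 2.992 servings and 2.914 servings → $6.35.
spinach + bell pepper with both tight: 3.643 servings and 1.52 servings → $4.66.
spinach + sweet potato with both targets exact would need a negative amount; discard.
strawberries + bell pepper: the both-tight solution has a negative serving — not a feasible corner.
strawberries + sweet potato with both tight: 1.135 servings and 7.726 servings → $3.57.
bell pepper + sweet potato with both tight: 0.5223 servings and 8.304 servings → $2.78.
The minimum over all feasible corners is $2.78.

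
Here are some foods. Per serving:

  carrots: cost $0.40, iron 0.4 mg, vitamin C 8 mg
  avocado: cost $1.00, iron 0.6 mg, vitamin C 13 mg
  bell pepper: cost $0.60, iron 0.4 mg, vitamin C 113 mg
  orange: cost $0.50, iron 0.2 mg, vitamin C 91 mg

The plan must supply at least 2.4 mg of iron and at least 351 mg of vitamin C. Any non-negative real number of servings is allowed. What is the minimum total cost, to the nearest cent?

$2.98

carrots only: max(2.4/0.4, 351/8) = 43.88 servings → $17.55.
avocado only: max(2.4/0.6, 351/13) = 27 servings → $27.00.
bell pepper only: max(2.4/0.4, 351/113) = 6 servings → $3.60.
orange only: max(2.4/0.2, 351/91) = 12 servings → $6.00.
carrots + avocado: intersection lies outside the first quadrant.
carrots + bell pepper with both tight: 3.114 servings and 2.886 servings → $2.98.
carrots + orange with both tight: 4.259 servings and 3.483 servings → $3.44.
avocado + bell pepper with both tight: 2.089 servings and 2.866 servings → $3.81.
avocado + orange with both tight: 2.85 servings and 3.45 servings → $4.58.
bell pepper + orange: the both-tight solution has a negative serving — not a feasible corner.
So the least-cost plan costs $2.98.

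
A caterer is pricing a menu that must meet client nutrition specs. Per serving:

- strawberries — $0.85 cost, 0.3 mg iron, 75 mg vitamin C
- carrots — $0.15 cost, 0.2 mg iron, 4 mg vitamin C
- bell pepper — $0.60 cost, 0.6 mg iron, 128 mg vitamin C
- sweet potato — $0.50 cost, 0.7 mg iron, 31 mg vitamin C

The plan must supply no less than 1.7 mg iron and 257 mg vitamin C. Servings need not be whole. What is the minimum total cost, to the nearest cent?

With two linear requirements the optimum uses one or two foods; enumerate the corners.
strawberries only: max(1.7/0.3, 257/75) = 5.667 servings → $4.82.
carrots only: max(1.7/0.2, 257/4) = 64.25 servings → $9.64.
bell pepper only: max(1.7/0.6, 257/128) = 2.833 servings → $1.70.
sweet potato only: max(1.7/0.7, 257/31) = 8.29 servings → $4.15.
strawberries + carrots with both tight: 3.232 servings and 3.652 servings → $3.29.
strawberries + bell pepper: the both-tight solution has a negative serving — not a feasible corner.
strawberries + sweet potato with both tight: 2.944 servings and 1.167 servings → $3.09.
carrots + bell pepper with both tight: 2.733 servings and 1.922 servings → $1.56.
carrots + sweet potato: the both-tight solution has a negative serving — not a feasible corner.
bell pepper + sweet potato with both tight: 1.792 servings and 0.893 servings → $1.52.
Cheapest feasible corner: $1.52.

$1.52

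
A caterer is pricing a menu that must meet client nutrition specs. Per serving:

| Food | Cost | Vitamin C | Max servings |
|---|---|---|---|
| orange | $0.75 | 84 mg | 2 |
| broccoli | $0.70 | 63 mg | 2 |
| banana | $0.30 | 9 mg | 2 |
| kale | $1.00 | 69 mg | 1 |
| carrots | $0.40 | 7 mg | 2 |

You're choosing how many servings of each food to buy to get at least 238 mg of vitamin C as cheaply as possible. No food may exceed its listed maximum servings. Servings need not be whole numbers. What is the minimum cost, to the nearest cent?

Cost per mg of vitamin C: orange $0.0089, broccoli $0.0111, kale $0.0145, banana $0.0333, carrots $0.0571.
Take 2 servings of orange: +168.0 mg vitamin C for $1.50 (total $1.50, still need 70.0 mg).
Take 1.111 servings of broccoli: +70.0 mg vitamin C for $0.78 (total $2.28, still need 0.0 mg).
Filling from the cheapest source first is optimal under one linear minimum: $2.28.

$2.28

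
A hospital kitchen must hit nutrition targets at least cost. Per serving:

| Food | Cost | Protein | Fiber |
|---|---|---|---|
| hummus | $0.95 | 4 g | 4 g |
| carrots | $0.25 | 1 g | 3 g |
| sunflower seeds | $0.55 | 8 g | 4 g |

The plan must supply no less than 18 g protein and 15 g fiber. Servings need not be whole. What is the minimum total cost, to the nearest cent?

$1.67

For a min-cost LP with two ≥-constraints, a basic feasible solution has at most two positive variables.
hummus only: max(18/4, 15/4) = 4.5 servings → $4.28.
carrots only: max(18/1, 15/3) = 18 servings → $4.50.
sunflower seeds only: max(18/8, 15/4) = 3.75 servings → $2.06.
hummus + carrots: intersection lies outside the first quadrant.
hummus + sunflower seeds with both tight: 3 servings and 0.75 servings → $3.26.
carrots + sunflower seeds with both tight: 2.4 servings and 1.95 servings → $1.67.
So the least-cost plan costs $1.67.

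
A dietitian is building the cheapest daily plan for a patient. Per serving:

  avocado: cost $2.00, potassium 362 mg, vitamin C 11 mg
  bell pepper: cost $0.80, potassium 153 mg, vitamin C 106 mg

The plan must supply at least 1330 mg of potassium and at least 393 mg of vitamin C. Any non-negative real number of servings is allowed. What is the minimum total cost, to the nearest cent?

$6.95

At the optimum either one food covers both requirements or two foods hit both targets exactly; no other combination can be cheaper.
avocado only: max(1330/362, 393/11) = 35.73 servings → $71.45.
bell pepper only: max(1330/153, 393/106) = 8.693 servings → $6.95.
avocado + bell pepper with both tight: 2.204 servings and 3.479 servings → $7.19.
The minimum over all feasible corners is $6.95.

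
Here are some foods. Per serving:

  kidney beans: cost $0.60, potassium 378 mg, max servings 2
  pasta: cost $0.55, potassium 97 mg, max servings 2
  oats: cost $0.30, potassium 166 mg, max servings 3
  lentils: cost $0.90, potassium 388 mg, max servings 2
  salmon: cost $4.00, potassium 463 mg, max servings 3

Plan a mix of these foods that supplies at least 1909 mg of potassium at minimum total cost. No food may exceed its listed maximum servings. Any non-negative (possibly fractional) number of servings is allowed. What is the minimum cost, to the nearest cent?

Cost per mg of potassium: kidney beans $0.0016, oats $0.0018, lentils $0.0023, pasta $0.0057, salmon $0.0086.
Take 2 servings of kidney beans: +756.0 mg potassium for $1.20 (total $1.20, still need 1153.0 mg).
Take 3 servings of oats: +498.0 mg potassium for $0.90 (total $2.10, still need 655.0 mg).
Take 1.688 servings of lentils: +655.0 mg potassium for $1.52 (total $3.62, still need 0.0 mg).
Greedy by cheapest-per-mg is optimal for a single linear constraint, so the minimum cost is $3.62.

$3.62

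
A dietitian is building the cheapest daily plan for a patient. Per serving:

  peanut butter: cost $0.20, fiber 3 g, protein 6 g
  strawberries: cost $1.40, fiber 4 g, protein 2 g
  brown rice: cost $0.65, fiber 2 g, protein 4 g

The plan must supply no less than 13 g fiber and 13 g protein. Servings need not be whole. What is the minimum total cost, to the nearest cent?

$0.87

peanut butter only: max(13/3, 13/6) = 4.333 servings → $0.87.
strawberries only: max(13/4, 13/2) = 6.5 servings → $9.10.
brown rice only: max(13/2, 13/4) = 6.5 servings → $4.22.
peanut butter + strawberries with both tight: 1.444 servings and 2.167 servings → $3.32.
peanut butter + brown rice (both tight): parallel constraints — no distinct corner.
strawberries + brown rice with both tight: 2.167 servings and 2.167 servings → $4.44.
Cheapest feasible corner: $0.87.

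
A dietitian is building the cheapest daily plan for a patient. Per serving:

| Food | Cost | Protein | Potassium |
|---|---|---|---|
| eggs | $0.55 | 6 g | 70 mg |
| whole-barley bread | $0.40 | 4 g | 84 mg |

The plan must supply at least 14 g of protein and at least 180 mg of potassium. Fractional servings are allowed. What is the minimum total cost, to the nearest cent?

Check every corner: each single food scaled to meet both minima, and each pair solved so both constraints bind.
eggs only: max(14/6, 180/70) = 2.571 servings → $1.41.
whole-barley bread only: max(14/4, 180/84) = 3.5 servings → $1.40.
eggs + whole-barley bread with both tight: 2.036 servings and 0.4464 servings → $1.30.
So the least-cost plan costs $1.30.

$1.30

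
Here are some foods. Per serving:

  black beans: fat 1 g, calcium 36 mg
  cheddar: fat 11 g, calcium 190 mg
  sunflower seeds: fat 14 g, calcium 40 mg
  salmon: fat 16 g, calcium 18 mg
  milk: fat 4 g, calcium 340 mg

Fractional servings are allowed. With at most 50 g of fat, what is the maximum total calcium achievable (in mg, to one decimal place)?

4250.0 mg

Calcium per g fat: milk 85, black beans 36, cheddar 17.27, sunflower seeds 2.857, salmon 1.125.
With no serving limits, spend the whole fat allowance on milk: 50 g / 4 g × 340 mg = 4250.0 mg.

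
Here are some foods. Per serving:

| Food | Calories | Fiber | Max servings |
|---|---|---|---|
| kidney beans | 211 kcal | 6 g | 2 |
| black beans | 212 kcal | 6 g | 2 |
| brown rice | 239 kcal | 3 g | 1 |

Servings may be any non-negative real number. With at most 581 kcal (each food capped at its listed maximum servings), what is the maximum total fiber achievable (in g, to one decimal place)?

Fiber per kcal: kidney beans 0.02844, black beans 0.0283, brown rice 0.01255.
Take 2 servings of kidney beans: uses 422 kcal, +12.0 g fiber (running total 12.0 g).
Take 0.75 servings of black beans: uses 159 kcal, +4.5 g fiber (running total 16.5 g).
Filling greedily by fiber-per-kcal is optimal for one linear limit, giving 16.5 g.

16.5 g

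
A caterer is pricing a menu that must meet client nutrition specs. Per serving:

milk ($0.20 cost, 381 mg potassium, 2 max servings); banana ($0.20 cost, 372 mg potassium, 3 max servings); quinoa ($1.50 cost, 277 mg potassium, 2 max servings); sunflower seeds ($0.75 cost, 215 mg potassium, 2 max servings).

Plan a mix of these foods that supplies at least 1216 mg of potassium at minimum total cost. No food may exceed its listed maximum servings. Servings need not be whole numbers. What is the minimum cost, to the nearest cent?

$0.64

Cost per mg of potassium: milk $0.0005, banana $0.0005, sunflower seeds $0.0035, quinoa $0.0054.
Take 2 servings of milk: +762.0 mg potassium for $0.40 (total $0.40, still need 454.0 mg).
Take 1.22 servings of banana: +454.0 mg potassium for $0.24 (total $0.64, still need 0.0 mg).
Filling from the cheapest source first is optimal under one linear minimum: $0.64.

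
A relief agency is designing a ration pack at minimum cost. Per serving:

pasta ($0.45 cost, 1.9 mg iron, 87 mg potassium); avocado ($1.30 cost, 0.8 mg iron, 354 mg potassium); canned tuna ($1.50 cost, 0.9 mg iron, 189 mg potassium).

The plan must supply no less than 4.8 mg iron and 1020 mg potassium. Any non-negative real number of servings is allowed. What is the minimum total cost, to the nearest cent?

Compare the cost at each extreme point of the feasible region.
pasta only: max(4.8/1.9, 1020/87) = 11.72 servings → $5.28.
avocado only: max(4.8/0.8, 1020/354) = 6 servings → $7.80.
canned tuna only: max(4.8/0.9, 1020/189) = 5.397 servings → $8.10.
pasta + avocado with both tight: 1.465 servings and 2.521 servings → $3.94.
pasta + canned tuna: intersection lies outside the first quadrant.
avocado + canned tuna with both tight: 0.06452 servings and 5.276 servings → $8.00.
The minimum over all feasible corners is $3.94.

$3.94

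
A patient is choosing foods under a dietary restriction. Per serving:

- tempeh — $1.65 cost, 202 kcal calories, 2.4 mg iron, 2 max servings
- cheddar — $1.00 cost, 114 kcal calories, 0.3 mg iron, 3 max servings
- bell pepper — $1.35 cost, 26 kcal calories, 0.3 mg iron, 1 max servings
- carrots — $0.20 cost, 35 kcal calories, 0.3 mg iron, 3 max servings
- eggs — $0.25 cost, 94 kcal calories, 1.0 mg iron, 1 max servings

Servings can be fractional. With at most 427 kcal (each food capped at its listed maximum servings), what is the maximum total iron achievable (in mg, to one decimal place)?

5.1 mg

Iron per kcal: tempeh 0.01188, bell pepper 0.01154, eggs 0.01064, carrots 0.008571, cheddar 0.002632.
Take 2 servings of tempeh: uses 404 kcal, +4.8 mg iron (running total 4.8 mg).
Take 0.8846 servings of bell pepper: uses 23 kcal, +0.3 mg iron (running total 5.1 mg).
Greedy by best ratio exhausts the calories allowance optimally: 5.1 mg.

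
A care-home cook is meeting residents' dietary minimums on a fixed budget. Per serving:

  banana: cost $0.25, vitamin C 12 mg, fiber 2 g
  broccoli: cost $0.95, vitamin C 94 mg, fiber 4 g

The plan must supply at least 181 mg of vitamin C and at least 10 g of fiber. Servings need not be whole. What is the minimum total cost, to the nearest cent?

$2.03

Two binding constraints pin down two serving amounts, so the optimal mix uses at most two foods. The candidates are each food alone (scaled to the tighter of vitamin C/fiber) and each pair with both constraints tight.
banana only: max(181/12, 10/2) = 15.08 servings → $3.77.
broccoli only: max(181/94, 10/4) = 2.5 servings → $2.38.
banana + broccoli with both tight: 1.543 servings and 1.729 servings → $2.03.
Cheapest feasible corner: $2.03.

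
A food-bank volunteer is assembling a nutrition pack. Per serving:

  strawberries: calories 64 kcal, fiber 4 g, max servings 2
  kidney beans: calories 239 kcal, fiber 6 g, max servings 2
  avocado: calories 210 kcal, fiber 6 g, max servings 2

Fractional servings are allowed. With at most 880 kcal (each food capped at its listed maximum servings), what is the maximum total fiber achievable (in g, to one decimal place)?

28.3 g

Fiber per kcal: strawberries 0.0625, avocado 0.02857, kidney beans 0.0251.
Take 2 servings of strawberries: uses 128 kcal, +8.0 g fiber (running total 8.0 g).
Take 2 servings of avocado: uses 420 kcal, +12.0 g fiber (running total 20.0 g).
Take 1.389 servings of kidney beans: uses 332 kcal, +8.3 g fiber (running total 28.3 g).
Filling greedily by fiber-per-kcal is optimal for one linear limit, giving 28.3 g.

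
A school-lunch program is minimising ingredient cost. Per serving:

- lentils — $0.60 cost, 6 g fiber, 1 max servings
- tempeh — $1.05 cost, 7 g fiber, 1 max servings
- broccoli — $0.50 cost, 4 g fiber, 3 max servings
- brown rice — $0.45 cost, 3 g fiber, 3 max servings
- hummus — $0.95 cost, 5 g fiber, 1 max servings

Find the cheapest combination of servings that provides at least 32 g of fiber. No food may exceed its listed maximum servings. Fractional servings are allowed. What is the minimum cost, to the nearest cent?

Cost per g of fiber: lentils $0.1000, broccoli $0.1250, tempeh $0.1500, brown rice $0.1500, hummus $0.1900.
Take 1 serving of lentils: +6.0 g fiber for $0.60 (total $0.60, still need 26.0 g).
Take 3 servings of broccoli: +12.0 g fiber for $1.50 (total $2.10, still need 14.0 g).
Take 1 serving of tempeh: +7.0 g fiber for $1.05 (total $3.15, still need 7.0 g).
Take 2.333 servings of brown rice: +7.0 g fiber for $1.05 (total $4.20, still need 0.0 g).
Greedy by cheapest-per-g is optimal for a single linear constraint, so the minimum cost is $4.20.

$4.20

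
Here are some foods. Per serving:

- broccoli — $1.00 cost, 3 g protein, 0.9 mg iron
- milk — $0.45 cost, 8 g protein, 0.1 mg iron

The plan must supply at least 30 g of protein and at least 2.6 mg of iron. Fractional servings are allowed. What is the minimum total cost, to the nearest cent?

For a min-cost LP with two ≥-constraints, a basic feasible solution has at most two positive variables.
broccoli only: max(30/3, 2.6/0.9) = 10 servings → $10.00.
milk only: max(30/8, 2.6/0.1) = 26 servings → $11.70.
broccoli + milk with both tight: 2.58 servings and 2.783 servings → $3.83.
Cheapest feasible corner: $3.83.

$3.83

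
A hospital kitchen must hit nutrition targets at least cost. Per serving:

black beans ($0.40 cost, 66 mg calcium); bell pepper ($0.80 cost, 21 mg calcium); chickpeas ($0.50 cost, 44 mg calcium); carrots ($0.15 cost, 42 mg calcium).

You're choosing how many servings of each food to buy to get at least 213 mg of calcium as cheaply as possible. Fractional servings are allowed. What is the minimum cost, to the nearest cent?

Cost per mg of calcium: carrots $0.0036, black beans $0.0061, chickpeas $0.0114, bell pepper $0.0381.
With no serving limits, use only carrots: 213 mg / 42 mg = 5.071 servings × $0.15 = $0.76.

$0.76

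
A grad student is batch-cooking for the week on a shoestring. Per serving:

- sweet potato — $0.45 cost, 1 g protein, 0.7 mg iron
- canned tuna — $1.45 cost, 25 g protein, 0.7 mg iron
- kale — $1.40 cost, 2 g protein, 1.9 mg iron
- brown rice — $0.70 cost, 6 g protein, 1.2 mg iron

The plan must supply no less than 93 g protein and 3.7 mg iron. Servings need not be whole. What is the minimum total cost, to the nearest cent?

sweet potato only: max(93/1, 3.7/0.7) = 93 servings → $41.85.
canned tuna only: max(93/25, 3.7/0.7) = 5.286 servings → $7.66.
kale only: max(93/2, 3.7/1.9) = 46.5 servings → $65.10.
brown rice only: max(93/6, 3.7/1.2) = 15.5 servings → $10.85.
sweet potato + canned tuna with both tight: 1.631 servings and 3.655 servings → $6.03.
sweet potato + kale: the both-tight solution has a negative serving — not a feasible corner.
sweet potato + brown rice: the both-tight solution has a negative serving — not a feasible corner.
canned tuna + kale with both tight: 3.672 servings and 0.5944 servings → $6.16.
canned tuna + brown rice with both tight: 3.465 servings and 1.062 servings → $5.77.
kale + brown rice with both targets exact would need a negative amount; discard.
Cheapest feasible corner: $5.77.

$5.77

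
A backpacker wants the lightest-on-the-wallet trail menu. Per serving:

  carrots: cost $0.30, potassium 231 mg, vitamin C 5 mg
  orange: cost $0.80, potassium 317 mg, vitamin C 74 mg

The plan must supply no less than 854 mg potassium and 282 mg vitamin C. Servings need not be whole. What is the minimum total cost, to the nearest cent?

$3.05

carrots only: max(854/231, 282/5) = 56.4 servings → $16.92.
orange only: max(854/317, 282/74) = 3.811 servings → $3.05.
carrots + orange: intersection lies outside the first quadrant.
The minimum over all feasible corners is $3.05.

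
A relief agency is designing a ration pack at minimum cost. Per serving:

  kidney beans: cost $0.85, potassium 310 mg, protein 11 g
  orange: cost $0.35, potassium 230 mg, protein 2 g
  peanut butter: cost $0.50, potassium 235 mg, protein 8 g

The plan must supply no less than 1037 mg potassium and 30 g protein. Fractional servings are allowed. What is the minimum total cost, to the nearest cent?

The cheapest plan sits at a corner of the feasible region — with two constraints it uses at most two foods.
kidney beans only: max(1037/310, 30/11) = 3.345 servings → $2.84.
orange only: max(1037/230, 30/2) = 15 servings → $5.25.
peanut butter only: max(1037/235, 30/8) = 4.413 servings → $2.21.
kidney beans + orange with both tight: 2.527 servings and 1.103 servings → $2.53.
kidney beans + peanut butter: the both-tight solution has a negative serving — not a feasible corner.
orange + peanut butter with both tight: 0.9095 servings and 3.523 servings → $2.08.
The minimum over all feasible corners is $2.08.

$2.08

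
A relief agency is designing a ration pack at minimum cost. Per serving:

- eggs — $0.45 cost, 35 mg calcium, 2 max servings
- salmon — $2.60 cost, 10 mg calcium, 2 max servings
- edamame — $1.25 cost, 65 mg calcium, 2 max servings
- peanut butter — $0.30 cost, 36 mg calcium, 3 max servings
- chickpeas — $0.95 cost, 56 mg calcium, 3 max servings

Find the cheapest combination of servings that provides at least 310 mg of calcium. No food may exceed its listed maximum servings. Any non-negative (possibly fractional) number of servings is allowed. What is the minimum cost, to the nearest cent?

Cost per mg of calcium: peanut butter $0.0083, eggs $0.0129, chickpeas $0.0170, edamame $0.0192, salmon $0.2600.
Take 3 servings of peanut butter: +108.0 mg calcium for $0.90 (total $0.90, still need 202.0 mg).
Take 2 servings of eggs: +70.0 mg calcium for $0.90 (total $1.80, still need 132.0 mg).
Take 2.357 servings of chickpeas: +132.0 mg calcium for $2.24 (total $4.04, still need 0.0 mg).
Filling from the cheapest source first is optimal under one linear minimum: $4.04.

$4.04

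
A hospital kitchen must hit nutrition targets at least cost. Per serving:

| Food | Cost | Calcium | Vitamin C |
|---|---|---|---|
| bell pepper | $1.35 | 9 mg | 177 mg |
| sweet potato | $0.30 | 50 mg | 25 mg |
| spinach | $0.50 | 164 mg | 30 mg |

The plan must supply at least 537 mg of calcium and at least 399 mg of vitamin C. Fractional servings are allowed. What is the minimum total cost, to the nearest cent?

$3.91

bell pepper only: max(537/9, 399/177) = 59.67 servings → $80.55.
sweet potato only: max(537/50, 399/25) = 15.96 servings → $4.79.
spinach only: max(537/164, 399/30) = 13.3 servings → $6.65.
bell pepper + sweet potato with both tight: 0.7565 servings and 10.6 servings → $4.20.
bell pepper + spinach with both tight: 1.715 servings and 3.18 servings → $3.91.
sweet potato + spinach with both targets exact would need a negative amount; discard.
Cheapest feasible corner: $3.91.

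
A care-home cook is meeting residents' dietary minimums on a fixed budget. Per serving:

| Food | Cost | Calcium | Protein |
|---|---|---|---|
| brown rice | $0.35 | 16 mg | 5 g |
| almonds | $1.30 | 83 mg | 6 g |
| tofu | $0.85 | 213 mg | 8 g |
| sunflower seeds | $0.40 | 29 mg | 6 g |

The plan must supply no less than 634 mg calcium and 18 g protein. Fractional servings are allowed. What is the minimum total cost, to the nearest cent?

$2.53

Two binding constraints pin down two serving amounts, so the optimal mix uses at most two foods. The candidates are each food alone (scaled to the tighter of calcium/protein) and each pair with both constraints tight.
brown rice only: max(634/16, 18/5) = 39.62 servings → $13.87.
almonds only: max(634/83, 18/6) = 7.639 servings → $9.93.
tofu only: max(634/213, 18/8) = 2.977 servings → $2.53.
sunflower seeds only: max(634/29, 18/6) = 21.86 servings → $8.74.
brown rice + almonds with both targets exact would need a negative amount; discard.
brown rice + tofu with both targets exact would need a negative amount; discard.
brown rice + sunflower seeds: the both-tight solution has a negative serving — not a feasible corner.
almonds + tofu with both targets exact would need a negative amount; discard.
almonds + sunflower seeds: intersection lies outside the first quadrant.
tofu + sunflower seeds: intersection lies outside the first quadrant.
The minimum over all feasible corners is $2.53.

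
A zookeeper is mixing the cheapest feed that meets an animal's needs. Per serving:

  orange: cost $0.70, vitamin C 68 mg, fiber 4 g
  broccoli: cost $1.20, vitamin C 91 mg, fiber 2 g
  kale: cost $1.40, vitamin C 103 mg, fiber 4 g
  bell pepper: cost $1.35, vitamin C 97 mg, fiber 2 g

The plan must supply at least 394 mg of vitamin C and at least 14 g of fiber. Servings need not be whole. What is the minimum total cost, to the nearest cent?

$4.06

The cheapest plan sits at a corner of the feasible region — with two constraints it uses at most two foods.
orange only: max(394/68, 14/4) = 5.794 servings → $4.06.
broccoli only: max(394/91, 14/2) = 7 servings → $8.40.
kale only: max(394/103, 14/4) = 3.825 servings → $5.36.
bell pepper only: max(394/97, 14/2) = 7 servings → $9.45.
orange + broccoli with both tight: 2.132 servings and 2.737 servings → $4.78.
orange + kale: intersection lies outside the first quadrant.
orange + bell pepper with both tight: 2.262 servings and 2.476 servings → $4.93.
broccoli + kale with both tight: 0.8481 servings and 3.076 servings → $5.32.
broccoli + bell pepper: intersection lies outside the first quadrant.
kale + bell pepper with both tight: 3.132 servings and 0.7363 servings → $5.38.
So the least-cost plan costs $4.06.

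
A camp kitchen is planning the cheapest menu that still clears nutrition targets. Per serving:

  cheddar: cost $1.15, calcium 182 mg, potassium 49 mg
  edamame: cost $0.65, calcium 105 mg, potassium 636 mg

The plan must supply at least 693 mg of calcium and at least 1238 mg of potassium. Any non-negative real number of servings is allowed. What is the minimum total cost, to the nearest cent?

This is a tiny linear program; its minimum lies at a vertex of the feasible set. List the vertices and price them.
cheddar only: max(693/182, 1238/49) = 25.27 servings → $29.06.
edamame only: max(693/105, 1238/636) = 6.6 servings → $4.29.
cheddar + edamame with both tight: 2.81 servings and 1.73 servings → $4.36.
Cheapest feasible corner: $4.29.

$4.29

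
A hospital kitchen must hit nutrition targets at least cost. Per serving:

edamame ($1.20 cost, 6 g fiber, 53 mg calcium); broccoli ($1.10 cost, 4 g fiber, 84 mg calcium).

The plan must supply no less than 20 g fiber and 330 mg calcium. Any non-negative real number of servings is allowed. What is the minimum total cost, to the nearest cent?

$4.95

At the optimum either one food covers both requirements or two foods hit both targets exactly; no other combination can be cheaper.
edamame only: max(20/6, 330/53) = 6.226 servings → $7.47.
broccoli only: max(20/4, 330/84) = 5 servings → $5.50.
edamame + broccoli with both tight: 1.233 servings and 3.151 servings → $4.95.
So the least-cost plan costs $4.95.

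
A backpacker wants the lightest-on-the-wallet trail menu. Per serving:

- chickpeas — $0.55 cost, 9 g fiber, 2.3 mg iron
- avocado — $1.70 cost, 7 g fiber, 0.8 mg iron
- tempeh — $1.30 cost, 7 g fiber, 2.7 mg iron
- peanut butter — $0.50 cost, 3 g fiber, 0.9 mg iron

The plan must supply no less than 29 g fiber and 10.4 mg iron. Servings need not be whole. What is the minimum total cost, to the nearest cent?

$2.49

Compare the cost at each extreme point of the feasible region.
chickpeas only: max(29/9, 10.4/2.3) = 4.522 servings → $2.49.
avocado only: max(29/7, 10.4/0.8) = 13 servings → $22.10.
tempeh only: max(29/7, 10.4/2.7) = 4.143 servings → $5.39.
peanut butter only: max(29/3, 10.4/0.9) = 11.56 servings → $5.78.
chickpeas + avocado: the both-tight solution has a negative serving — not a feasible corner.
chickpeas + tempeh with both tight: 0.6707 servings and 3.28 servings → $4.63.
chickpeas + peanut butter: the both-tight solution has a negative serving — not a feasible corner.
avocado + tempeh with both tight: 0.4135 servings and 3.729 servings → $5.55.
avocado + peanut butter with both targets exact would need a negative amount; discard.
tempeh + peanut butter with both tight: 2.833 servings and 3.056 servings → $5.21.
The minimum over all feasible corners is $2.49.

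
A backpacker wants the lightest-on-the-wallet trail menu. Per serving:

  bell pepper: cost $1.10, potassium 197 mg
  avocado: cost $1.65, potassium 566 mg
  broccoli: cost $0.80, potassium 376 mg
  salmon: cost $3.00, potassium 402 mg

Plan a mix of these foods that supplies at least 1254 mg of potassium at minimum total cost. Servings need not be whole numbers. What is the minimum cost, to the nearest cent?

$2.67

Cost per mg of potassium: broccoli $0.0021, avocado $0.0029, bell pepper $0.0056, salmon $0.0075.
With no serving limits, use only broccoli: 1254 mg / 376 mg = 3.335 servings × $0.80 = $2.67.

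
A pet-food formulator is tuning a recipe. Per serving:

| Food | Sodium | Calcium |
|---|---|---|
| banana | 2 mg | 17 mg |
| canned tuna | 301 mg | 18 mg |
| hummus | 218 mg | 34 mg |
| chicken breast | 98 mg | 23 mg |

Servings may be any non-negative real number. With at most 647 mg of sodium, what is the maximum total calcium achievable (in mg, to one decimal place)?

5499.5 mg

Calcium per mg sodium: banana 8.5, chicken breast 0.2347, hummus 0.156, canned tuna 0.0598.
With no serving limits, spend the whole sodium allowance on banana: 647 mg / 2 mg × 17 mg = 5499.5 mg.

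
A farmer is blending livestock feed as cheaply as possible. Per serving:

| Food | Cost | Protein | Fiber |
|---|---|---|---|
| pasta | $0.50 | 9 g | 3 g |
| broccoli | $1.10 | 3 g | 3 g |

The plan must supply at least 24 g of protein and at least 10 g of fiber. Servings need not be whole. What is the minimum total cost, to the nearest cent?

$1.67

pasta only: max(24/9, 10/3) = 3.333 servings → $1.67.
broccoli only: max(24/3, 10/3) = 8 servings → $8.80.
pasta + broccoli with both tight: 2.333 servings and 1 serving → $2.27.
The minimum over all feasible corners is $1.67.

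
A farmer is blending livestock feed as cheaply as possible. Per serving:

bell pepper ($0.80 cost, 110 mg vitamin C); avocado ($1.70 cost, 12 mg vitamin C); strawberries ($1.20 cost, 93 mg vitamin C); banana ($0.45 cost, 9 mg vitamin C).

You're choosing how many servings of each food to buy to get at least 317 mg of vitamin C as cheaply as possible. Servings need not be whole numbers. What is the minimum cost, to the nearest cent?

Cost per mg of vitamin C: bell pepper $0.0073, strawberries $0.0129, banana $0.0500, avocado $0.1417.
With no serving limits, use only bell pepper: 317 mg / 110 mg = 2.882 servings × $0.80 = $2.31.

$2.31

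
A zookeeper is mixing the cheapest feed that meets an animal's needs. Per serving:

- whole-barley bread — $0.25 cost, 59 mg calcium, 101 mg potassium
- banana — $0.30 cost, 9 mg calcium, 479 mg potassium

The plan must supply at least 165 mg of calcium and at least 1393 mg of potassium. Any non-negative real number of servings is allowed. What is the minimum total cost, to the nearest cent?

$1.33

Minimising a linear cost over {calcium ≥ 165, potassium ≥ 1393, servings ≥ 0} — the optimum is at a vertex, using one or two foods.
whole-barley bread only: max(165/59, 1393/101) = 13.79 servings → $3.45.
banana only: max(165/9, 1393/479) = 18.33 servings → $5.50.
whole-barley bread + banana with both tight: 2.431 servings and 2.396 servings → $1.33.
The minimum over all feasible corners is $1.33.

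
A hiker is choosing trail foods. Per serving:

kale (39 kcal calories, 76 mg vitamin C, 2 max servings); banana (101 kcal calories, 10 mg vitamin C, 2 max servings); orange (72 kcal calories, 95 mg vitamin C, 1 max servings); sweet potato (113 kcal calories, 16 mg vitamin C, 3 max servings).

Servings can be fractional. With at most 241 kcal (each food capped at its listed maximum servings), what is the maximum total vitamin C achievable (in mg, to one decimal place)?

259.9 mg

Vitamin C per kcal: kale 1.949, orange 1.319, sweet potato 0.1416, banana 0.09901.
Take 2 servings of kale: uses 78 kcal, +152.0 mg vitamin C (running total 152.0 mg).
Take 1 serving of orange: uses 72 kcal, +95.0 mg vitamin C (running total 247.0 mg).
Take 0.8053 servings of sweet potato: uses 91 kcal, +12.9 mg vitamin C (running total 259.9 mg).
Filling greedily by vitamin C-per-kcal is optimal for one linear limit, giving 259.9 mg.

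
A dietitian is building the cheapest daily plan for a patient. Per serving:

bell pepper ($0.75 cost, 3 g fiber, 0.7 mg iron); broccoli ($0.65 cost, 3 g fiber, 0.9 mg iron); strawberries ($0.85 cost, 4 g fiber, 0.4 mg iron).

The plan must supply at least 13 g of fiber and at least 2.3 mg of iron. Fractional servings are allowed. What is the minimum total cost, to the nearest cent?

The cheapest plan sits at a corner of the feasible region — with two constraints it uses at most two foods.
bell pepper only: max(13/3, 2.3/0.7) = 4.333 servings → $3.25.
broccoli only: max(13/3, 2.3/0.9) = 4.333 servings → $2.82.
strawberries only: max(13/4, 2.3/0.4) = 5.75 servings → $4.89.
bell pepper + broccoli: the both-tight solution has a negative serving — not a feasible corner.
bell pepper + strawberries with both tight: 2.5 servings and 1.375 servings → $3.04.
broccoli + strawberries with both tight: 1.667 servings and 2 servings → $2.78.
So the least-cost plan costs $2.78.

$2.78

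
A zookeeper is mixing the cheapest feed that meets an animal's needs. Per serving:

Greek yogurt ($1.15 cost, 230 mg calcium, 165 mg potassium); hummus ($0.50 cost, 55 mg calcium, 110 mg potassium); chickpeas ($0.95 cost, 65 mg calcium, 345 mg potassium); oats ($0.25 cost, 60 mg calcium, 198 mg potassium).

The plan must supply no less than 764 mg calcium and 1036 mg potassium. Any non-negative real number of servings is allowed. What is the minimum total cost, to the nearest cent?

$3.18

This is a tiny linear program; its minimum lies at a vertex of the feasible set. List the vertices and price them.
Greek yogurt only: max(764/230, 1036/165) = 6.279 servings → $7.22.
hummus only: max(764/55, 1036/110) = 13.89 servings → $6.95.
chickpeas only: max(764/65, 1036/345) = 11.75 servings → $11.17.
oats only: max(764/60, 1036/198) = 12.73 servings → $3.18.
Greek yogurt + hummus with both tight: 1.668 servings and 6.916 servings → $5.38.
Greek yogurt + chickpeas with both tight: 2.86 servings and 1.635 servings → $4.84.
Greek yogurt + oats with both tight: 2.5 servings and 3.149 servings → $3.66.
hummus + chickpeas: intersection lies outside the first quadrant.
hummus + oats: intersection lies outside the first quadrant.
chickpeas + oats with both targets exact would need a negative amount; discard.
Cheapest feasible corner: $3.18.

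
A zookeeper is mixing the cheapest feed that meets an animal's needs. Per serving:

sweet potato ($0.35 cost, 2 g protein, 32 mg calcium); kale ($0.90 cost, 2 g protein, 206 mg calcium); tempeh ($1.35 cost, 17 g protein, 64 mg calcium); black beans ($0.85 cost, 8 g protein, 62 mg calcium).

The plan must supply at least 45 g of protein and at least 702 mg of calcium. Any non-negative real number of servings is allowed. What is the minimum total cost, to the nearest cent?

$5.56

For a min-cost LP with two ≥-constraints, a basic feasible solution has at most two positive variables.
sweet potato only: max(45/2, 702/32) = 22.5 servings → $7.88.
kale only: max(45/2, 702/206) = 22.5 servings → $20.25.
tempeh only: max(45/17, 702/64) = 10.97 servings → $14.81.
black beans only: max(45/8, 702/62) = 11.32 servings → $9.62.
sweet potato + kale: intersection lies outside the first quadrant.
sweet potato + tempeh with both tight: 21.76 servings and 0.08654 servings → $7.73.
sweet potato + black beans with both tight: 21.41 servings and 0.2727 servings → $7.72.
kale + tempeh with both tight: 2.683 servings and 2.331 servings → $5.56.
kale + black beans with both tight: 1.854 servings and 5.161 servings → $6.06.
tempeh + black beans with both targets exact would need a negative amount; discard.
So the least-cost plan costs $5.56.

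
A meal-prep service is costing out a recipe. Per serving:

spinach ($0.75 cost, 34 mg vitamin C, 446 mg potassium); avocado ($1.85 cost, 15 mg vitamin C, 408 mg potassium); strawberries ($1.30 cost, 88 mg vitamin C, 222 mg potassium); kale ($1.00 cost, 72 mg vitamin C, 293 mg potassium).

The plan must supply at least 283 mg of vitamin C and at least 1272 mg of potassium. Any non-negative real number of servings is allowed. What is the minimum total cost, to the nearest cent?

Check every corner: each single food scaled to meet both minima, and each pair solved so both constraints bind.
spinach only: max(283/34, 1272/446) = 8.324 servings → $6.24.
avocado only: max(283/15, 1272/408) = 18.87 servings → $34.90.
strawberries only: max(283/88, 1272/222) = 5.73 servings → $7.45.
kale only: max(283/72, 1272/293) = 4.341 servings → $4.34.
spinach + avocado: the both-tight solution has a negative serving — not a feasible corner.
spinach + strawberries with both tight: 1.549 servings and 2.617 servings → $4.56.
spinach + kale with both tight: 0.3912 servings and 3.746 servings → $4.04.
avocado + strawberries with both tight: 1.508 servings and 2.959 servings → $6.64.
avocado + kale with both tight: 0.3469 servings and 3.858 servings → $4.50.
strawberries + kale: intersection lies outside the first quadrant.
So the least-cost plan costs $4.04.

$4.04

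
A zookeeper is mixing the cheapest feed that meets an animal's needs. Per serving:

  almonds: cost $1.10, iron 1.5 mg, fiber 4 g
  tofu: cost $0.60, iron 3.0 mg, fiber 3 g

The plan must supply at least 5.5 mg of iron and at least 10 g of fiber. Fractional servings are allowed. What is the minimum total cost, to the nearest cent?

Minimising a linear cost over {iron ≥ 5.5, fiber ≥ 10, servings ≥ 0} — the optimum is at a vertex, using one or two foods.
almonds only: max(5.5/1.5, 10/4) = 3.667 servings → $4.03.
tofu only: max(5.5/3.0, 10/3) = 3.333 servings → $2.00.
almonds + tofu with both tight: 1.8 servings and 0.9333 servings → $2.54.
The minimum over all feasible corners is $2.00.

$2.00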